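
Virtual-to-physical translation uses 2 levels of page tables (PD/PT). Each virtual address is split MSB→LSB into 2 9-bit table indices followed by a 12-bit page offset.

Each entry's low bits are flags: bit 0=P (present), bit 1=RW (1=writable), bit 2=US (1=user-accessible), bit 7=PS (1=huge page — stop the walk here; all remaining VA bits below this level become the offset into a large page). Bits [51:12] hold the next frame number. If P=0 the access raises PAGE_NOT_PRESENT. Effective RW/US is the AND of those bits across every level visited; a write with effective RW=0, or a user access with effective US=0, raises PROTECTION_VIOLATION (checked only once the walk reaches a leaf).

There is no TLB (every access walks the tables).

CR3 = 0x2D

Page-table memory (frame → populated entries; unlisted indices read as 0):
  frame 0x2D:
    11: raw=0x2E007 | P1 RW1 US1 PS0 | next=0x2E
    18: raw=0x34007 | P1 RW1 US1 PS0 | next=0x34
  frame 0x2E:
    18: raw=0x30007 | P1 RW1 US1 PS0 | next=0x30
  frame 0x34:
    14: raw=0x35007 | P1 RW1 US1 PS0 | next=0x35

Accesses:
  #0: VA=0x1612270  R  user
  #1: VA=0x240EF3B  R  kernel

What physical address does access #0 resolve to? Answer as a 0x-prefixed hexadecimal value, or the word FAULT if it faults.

Per-access translation:
#0 VA=0x1612270 (r,user):
  [0] read 0x2D idx=11: raw=0x2E007 flags P=1 W=1 U=1 S=0
  [1] read 0x2E idx=18: raw=0x30007 flags P=1 W=1 U=1 S=0
  ⇒ phys 0x30270  [2 reads]
#1 VA=0x240EF3B (r,kernel):
  [0] read 0x2D idx=18: raw=0x34007 flags P=1 W=1 U=1 S=0
  [1] read 0x34 idx=14: raw=0x35007 flags P=1 W=1 U=1 S=0
  ⇒ phys 0x35F3B  [2 reads]

Access #0 PA: 0x30270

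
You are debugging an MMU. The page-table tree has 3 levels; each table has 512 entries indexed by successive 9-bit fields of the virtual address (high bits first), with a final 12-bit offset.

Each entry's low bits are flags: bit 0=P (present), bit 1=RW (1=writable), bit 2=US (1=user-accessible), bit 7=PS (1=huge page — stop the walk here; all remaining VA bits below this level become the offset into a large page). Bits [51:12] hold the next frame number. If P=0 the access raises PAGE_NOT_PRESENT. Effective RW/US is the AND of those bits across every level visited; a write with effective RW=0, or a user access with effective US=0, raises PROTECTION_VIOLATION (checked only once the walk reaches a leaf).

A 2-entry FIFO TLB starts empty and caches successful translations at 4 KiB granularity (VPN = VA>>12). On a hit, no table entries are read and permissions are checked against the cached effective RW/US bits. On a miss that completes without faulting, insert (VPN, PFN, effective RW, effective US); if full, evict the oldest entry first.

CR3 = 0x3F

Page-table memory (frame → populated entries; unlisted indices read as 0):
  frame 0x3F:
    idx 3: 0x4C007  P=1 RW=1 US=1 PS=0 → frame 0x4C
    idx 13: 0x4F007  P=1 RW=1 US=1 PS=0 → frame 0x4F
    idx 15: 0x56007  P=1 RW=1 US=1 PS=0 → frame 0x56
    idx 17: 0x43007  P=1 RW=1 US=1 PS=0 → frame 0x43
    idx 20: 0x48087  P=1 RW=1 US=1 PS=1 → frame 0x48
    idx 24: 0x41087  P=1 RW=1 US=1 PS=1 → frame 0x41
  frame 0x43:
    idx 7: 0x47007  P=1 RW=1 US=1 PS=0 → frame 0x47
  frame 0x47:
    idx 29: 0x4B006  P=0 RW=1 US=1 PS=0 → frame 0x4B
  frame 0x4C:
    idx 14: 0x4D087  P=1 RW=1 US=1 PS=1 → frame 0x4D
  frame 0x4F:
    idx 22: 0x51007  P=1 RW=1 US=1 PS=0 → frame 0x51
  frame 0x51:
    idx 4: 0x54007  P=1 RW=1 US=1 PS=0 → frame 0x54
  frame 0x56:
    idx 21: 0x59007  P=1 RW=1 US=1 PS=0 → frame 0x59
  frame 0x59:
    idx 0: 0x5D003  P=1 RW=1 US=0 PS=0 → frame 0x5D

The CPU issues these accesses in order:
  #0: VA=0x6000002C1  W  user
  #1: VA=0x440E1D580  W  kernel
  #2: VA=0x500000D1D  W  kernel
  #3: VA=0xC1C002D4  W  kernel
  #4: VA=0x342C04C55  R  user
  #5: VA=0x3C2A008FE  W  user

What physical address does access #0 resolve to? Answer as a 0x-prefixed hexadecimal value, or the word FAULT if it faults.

Walk each access:
#0 VA=0x6000002C1 (w,user):
  L0 @0x3F[24] → 0x41087  P=1,RW=1,US=1,PS=1
  ✓ 0x412C1 (huge @L0)  — 1 lookups
#1 VA=0x440E1D580 (w,kernel):
  L0 @0x3F[17] → 0x43007  P=1,RW=1,US=1,PS=0
  L1 @0x43[7] → 0x47007  P=1,RW=1,US=1,PS=0
  L2 @0x47[29] → 0x4B006  P=0,RW=1,US=1,PS=0
  ⇒ fault: PAGE_NOT_PRESENT  — 3 lookups
#2 VA=0x500000D1D (w,kernel):
  L0 @0x3F[20] → 0x48087  P=1,RW=1,US=1,PS=1
  ✓ 0x48D1D (huge @L0)  — 1 lookups
#3 VA=0xC1C002D4 (w,kernel):
  L0 @0x3F[3] → 0x4C007  P=1,RW=1,US=1,PS=0
  L1 @0x4C[14] → 0x4D087  P=1,RW=1,US=1,PS=1
  ✓ 0x4D2D4 (huge @L1)  — 2 lookups
#4 VA=0x342C04C55 (r,user):
  L0 @0x3F[13] → 0x4F007  P=1,RW=1,US=1,PS=0
  L1 @0x4F[22] → 0x51007  P=1,RW=1,US=1,PS=0
  L2 @0x51[4] → 0x54007  P=1,RW=1,US=1,PS=0
  ✓ 0x54C55  — 3 lookups
#5 VA=0x3C2A008FE (w,user):
  L0 @0x3F[15] → 0x56007  P=1,RW=1,US=1,PS=0
  L1 @0x56[21] → 0x59007  P=1,RW=1,US=1,PS=0
  L2 @0x59[0] → 0x5D003  P=1,RW=1,US=0,PS=0
  ⇒ fault: PROTECTION_VIOLATION  — 3 lookups

Access #0 PA: 0x412C1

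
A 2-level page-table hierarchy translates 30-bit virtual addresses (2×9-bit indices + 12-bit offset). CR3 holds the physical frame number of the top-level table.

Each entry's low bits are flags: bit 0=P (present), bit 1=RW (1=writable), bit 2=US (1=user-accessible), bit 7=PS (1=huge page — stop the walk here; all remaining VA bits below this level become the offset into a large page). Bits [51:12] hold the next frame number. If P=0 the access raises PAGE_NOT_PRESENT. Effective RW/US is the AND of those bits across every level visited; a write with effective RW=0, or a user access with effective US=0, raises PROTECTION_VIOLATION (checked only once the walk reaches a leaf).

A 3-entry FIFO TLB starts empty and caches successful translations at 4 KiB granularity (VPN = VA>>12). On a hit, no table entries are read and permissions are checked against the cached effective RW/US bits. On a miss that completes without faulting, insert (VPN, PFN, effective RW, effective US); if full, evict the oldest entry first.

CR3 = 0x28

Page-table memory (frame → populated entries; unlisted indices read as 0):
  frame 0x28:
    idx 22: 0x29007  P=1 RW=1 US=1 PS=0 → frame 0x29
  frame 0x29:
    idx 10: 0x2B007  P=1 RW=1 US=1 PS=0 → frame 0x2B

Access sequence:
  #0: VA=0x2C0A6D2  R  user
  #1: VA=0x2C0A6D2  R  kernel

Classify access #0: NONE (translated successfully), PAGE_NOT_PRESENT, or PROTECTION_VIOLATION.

Per-access translation:
#0 VA=0x2C0A6D2 (r,user):
  L0 @0x28[22] → 0x29007  P=1,RW=1,US=1,PS=0
  L1 @0x29[10] → 0x2B007  P=1,RW=1,US=1,PS=0
  → PA=0x2B6D2  (2 entries read)
#1 VA=0x2C0A6D2 (r,kernel):
  TLB hit vpn=0x2C0A → PA=0x2B6D2

Access #0 fault: NONE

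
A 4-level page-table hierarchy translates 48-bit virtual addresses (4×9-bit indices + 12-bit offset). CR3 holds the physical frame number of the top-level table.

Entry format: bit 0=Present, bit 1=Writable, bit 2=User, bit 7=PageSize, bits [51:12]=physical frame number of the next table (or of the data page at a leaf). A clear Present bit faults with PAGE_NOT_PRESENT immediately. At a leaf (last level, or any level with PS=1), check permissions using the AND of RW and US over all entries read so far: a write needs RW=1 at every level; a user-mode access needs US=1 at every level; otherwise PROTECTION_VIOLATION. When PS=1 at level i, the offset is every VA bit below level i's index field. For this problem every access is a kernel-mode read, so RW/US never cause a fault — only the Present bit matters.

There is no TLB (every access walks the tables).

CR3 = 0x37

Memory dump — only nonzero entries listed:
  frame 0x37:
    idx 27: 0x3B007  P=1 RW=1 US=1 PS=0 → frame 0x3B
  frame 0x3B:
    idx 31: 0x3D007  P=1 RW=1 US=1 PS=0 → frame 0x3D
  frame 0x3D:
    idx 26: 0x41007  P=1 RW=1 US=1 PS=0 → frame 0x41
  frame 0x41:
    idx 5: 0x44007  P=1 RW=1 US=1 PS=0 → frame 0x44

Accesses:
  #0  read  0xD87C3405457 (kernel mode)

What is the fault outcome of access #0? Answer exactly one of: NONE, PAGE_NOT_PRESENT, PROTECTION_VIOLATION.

Walk each access:
#0 VA=0xD87C3405457 (r,kernel):
  lvl0: tbl 0x37, slot 27 ⇒ 0x3B007 (P1/RW1/US1/PS0)
  lvl1: tbl 0x3B, slot 31 ⇒ 0x3D007 (P1/RW1/US1/PS0)
  lvl2: tbl 0x3D, slot 26 ⇒ 0x41007 (P1/RW1/US1/PS0)
  lvl3: tbl 0x41, slot 5 ⇒ 0x44007 (P1/RW1/US1/PS0)
  ✓ 0x44457  — 4 lookups

Access #0 fault: NONE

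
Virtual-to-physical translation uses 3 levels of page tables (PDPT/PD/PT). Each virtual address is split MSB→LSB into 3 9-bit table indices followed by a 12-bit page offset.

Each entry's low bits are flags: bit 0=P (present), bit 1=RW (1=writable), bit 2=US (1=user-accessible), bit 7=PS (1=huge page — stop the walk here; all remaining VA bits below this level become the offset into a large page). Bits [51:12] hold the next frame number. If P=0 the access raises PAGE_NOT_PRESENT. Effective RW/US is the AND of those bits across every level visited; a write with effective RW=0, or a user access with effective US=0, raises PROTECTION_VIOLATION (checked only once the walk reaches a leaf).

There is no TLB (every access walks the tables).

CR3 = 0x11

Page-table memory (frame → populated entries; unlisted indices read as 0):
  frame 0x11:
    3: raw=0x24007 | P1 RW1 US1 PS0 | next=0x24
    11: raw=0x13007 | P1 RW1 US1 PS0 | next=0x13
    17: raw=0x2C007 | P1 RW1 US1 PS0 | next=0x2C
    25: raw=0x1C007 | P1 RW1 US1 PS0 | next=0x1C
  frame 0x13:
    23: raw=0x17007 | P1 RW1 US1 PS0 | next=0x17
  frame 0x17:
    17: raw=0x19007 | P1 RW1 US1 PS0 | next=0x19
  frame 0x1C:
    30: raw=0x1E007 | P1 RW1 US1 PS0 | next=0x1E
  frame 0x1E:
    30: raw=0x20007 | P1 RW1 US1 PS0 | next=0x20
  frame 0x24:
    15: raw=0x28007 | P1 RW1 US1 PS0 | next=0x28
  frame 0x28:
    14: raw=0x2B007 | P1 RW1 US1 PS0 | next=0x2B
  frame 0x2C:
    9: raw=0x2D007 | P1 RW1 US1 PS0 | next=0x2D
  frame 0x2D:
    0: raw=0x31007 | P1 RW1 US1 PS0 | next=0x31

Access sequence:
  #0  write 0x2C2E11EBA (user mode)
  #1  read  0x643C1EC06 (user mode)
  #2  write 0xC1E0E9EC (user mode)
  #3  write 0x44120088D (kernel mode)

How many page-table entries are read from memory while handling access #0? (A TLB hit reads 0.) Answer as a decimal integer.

Walk each access:
#0 VA=0x2C2E11EBA (w,user):
  L0: frame=0x11 idx=11 entry=0x13007 [P=1 RW=1 US=1 PS=0]
  L1: frame=0x13 idx=23 entry=0x17007 [P=1 RW=1 US=1 PS=0]
  L2: frame=0x17 idx=17 entry=0x19007 [P=1 RW=1 US=1 PS=0]
  ⇒ phys 0x19EBA  [3 reads]
#1 VA=0x643C1EC06 (r,user):
  L0: frame=0x11 idx=25 entry=0x1C007 [P=1 RW=1 US=1 PS=0]
  L1: frame=0x1C idx=30 entry=0x1E007 [P=1 RW=1 US=1 PS=0]
  L2: frame=0x1E idx=30 entry=0x20007 [P=1 RW=1 US=1 PS=0]
  ⇒ phys 0x20C06  [3 reads]
#2 VA=0xC1E0E9EC (w,user):
  L0: frame=0x11 idx=3 entry=0x24007 [P=1 RW=1 US=1 PS=0]
  L1: frame=0x24 idx=15 entry=0x28007 [P=1 RW=1 US=1 PS=0]
  L2: frame=0x28 idx=14 entry=0x2B007 [P=1 RW=1 US=1 PS=0]
  ⇒ phys 0x2B9EC  [3 reads]
#3 VA=0x44120088D (w,kernel):
  L0: frame=0x11 idx=17 entry=0x2C007 [P=1 RW=1 US=1 PS=0]
  L1: frame=0x2C idx=9 entry=0x2D007 [P=1 RW=1 US=1 PS=0]
  L2: frame=0x2D idx=0 entry=0x31007 [P=1 RW=1 US=1 PS=0]
  ⇒ phys 0x3188D  [3 reads]

Entries read for #0: 3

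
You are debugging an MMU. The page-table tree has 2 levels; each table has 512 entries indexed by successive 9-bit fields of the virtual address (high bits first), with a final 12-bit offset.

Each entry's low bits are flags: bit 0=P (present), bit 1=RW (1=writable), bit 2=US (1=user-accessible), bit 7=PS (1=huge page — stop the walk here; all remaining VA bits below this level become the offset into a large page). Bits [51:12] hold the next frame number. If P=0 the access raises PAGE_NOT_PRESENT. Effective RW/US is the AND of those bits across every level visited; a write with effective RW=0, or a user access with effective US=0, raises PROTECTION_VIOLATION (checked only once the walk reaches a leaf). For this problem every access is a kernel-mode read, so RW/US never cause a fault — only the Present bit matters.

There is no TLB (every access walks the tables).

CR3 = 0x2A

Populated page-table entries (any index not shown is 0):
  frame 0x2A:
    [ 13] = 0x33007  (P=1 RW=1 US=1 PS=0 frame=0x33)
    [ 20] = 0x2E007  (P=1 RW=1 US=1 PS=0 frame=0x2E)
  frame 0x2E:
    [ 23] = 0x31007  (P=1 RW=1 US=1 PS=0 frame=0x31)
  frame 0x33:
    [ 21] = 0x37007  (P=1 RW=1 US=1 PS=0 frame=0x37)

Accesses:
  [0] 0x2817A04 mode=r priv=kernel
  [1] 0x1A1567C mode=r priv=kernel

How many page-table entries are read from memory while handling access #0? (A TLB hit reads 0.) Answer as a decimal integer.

Trace:
#0 VA=0x2817A04 (r,kernel):
  [0] read 0x2A idx=20: raw=0x2E007 flags P=1 W=1 U=1 S=0
  [1] read 0x2E idx=23: raw=0x31007 flags P=1 W=1 U=1 S=0
  ⇒ phys 0x31A04  [2 reads]
#1 VA=0x1A1567C (r,kernel):
  [0] read 0x2A idx=13: raw=0x33007 flags P=1 W=1 U=1 S=0
  [1] read 0x33 idx=21: raw=0x37007 flags P=1 W=1 U=1 S=0
  ⇒ phys 0x3767C  [2 reads]

Entries read for #0: 2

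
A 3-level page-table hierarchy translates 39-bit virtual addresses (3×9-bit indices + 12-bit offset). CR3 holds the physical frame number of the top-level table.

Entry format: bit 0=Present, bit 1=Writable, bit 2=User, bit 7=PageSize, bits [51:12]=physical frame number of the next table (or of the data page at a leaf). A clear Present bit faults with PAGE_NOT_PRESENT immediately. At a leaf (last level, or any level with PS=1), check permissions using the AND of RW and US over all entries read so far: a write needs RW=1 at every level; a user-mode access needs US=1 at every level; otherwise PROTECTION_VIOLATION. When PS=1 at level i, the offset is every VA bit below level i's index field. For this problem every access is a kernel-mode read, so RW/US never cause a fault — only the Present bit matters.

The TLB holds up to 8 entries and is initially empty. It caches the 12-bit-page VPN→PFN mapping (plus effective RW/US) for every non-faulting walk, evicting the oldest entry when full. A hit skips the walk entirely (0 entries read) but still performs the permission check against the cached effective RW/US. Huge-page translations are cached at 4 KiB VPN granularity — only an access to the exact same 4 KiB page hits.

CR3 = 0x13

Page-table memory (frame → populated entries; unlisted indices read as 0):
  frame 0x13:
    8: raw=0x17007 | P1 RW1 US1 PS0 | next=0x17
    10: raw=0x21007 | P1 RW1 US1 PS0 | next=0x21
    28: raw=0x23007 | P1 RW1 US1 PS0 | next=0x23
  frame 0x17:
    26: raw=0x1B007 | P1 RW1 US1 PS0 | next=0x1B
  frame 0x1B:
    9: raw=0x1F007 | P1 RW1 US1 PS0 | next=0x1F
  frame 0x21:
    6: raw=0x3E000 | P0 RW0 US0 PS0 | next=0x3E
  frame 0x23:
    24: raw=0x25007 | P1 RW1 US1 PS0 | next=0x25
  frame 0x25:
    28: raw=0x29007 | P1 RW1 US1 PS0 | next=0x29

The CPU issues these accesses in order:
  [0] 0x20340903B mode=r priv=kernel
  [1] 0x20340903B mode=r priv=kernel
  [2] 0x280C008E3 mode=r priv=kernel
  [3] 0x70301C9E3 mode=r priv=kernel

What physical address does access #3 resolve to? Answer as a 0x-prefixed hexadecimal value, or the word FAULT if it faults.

Per-access translation:
#0 VA=0x20340903B (r,kernel):
  L0 @0x13[8] → 0x17007  P=1,RW=1,US=1,PS=0
  L1 @0x17[26] → 0x1B007  P=1,RW=1,US=1,PS=0
  L2 @0x1B[9] → 0x1F007  P=1,RW=1,US=1,PS=0
  → PA=0x1F03B  (3 entries read)
#1 VA=0x20340903B (r,kernel):
  TLB hit vpn=0x203409 → PA=0x1F03B
#2 VA=0x280C008E3 (r,kernel):
  L0 @0x13[10] → 0x21007  P=1,RW=1,US=1,PS=0
  L1 @0x21[6] → 0x3E000  P=0,RW=0,US=0,PS=0
  ✗ PAGE_NOT_PRESENT  [2 reads]
#3 VA=0x70301C9E3 (r,kernel):
  L0 @0x13[28] → 0x23007  P=1,RW=1,US=1,PS=0
  L1 @0x23[24] → 0x25007  P=1,RW=1,US=1,PS=0
  L2 @0x25[28] → 0x29007  P=1,RW=1,US=1,PS=0
  → PA=0x299E3  (3 entries read)

Access #3 PA: 0x299E3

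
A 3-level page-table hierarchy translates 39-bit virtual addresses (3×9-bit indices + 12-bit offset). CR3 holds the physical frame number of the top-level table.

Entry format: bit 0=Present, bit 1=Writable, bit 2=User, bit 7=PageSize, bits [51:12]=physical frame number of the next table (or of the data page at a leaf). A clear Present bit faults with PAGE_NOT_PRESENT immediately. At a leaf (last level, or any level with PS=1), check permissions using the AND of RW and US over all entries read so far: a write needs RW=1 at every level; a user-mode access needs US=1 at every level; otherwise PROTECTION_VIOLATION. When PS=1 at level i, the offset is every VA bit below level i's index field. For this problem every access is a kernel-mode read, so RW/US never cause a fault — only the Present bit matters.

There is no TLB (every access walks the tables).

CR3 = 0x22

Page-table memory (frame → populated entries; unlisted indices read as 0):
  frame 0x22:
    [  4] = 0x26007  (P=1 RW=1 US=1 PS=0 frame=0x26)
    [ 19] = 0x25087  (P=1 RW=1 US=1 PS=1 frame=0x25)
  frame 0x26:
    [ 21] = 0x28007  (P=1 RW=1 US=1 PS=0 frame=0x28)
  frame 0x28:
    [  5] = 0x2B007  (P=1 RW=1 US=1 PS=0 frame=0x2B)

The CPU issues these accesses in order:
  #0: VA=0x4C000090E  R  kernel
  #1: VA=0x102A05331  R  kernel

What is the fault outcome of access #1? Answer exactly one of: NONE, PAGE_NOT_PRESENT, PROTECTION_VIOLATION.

Trace:
#0 VA=0x4C000090E (r,kernel):
  [0] read 0x22 idx=19: raw=0x25087 flags P=1 W=1 U=1 S=1
  → PA=0x2590E (huge @L0)  (1 entries read)
#1 VA=0x102A05331 (r,kernel):
  [0] read 0x22 idx=4: raw=0x26007 flags P=1 W=1 U=1 S=0
  [1] read 0x26 idx=21: raw=0x28007 flags P=1 W=1 U=1 S=0
  [2] read 0x28 idx=5: raw=0x2B007 flags P=1 W=1 U=1 S=0
  → PA=0x2B331  (3 entries read)

Access #1 fault: NONE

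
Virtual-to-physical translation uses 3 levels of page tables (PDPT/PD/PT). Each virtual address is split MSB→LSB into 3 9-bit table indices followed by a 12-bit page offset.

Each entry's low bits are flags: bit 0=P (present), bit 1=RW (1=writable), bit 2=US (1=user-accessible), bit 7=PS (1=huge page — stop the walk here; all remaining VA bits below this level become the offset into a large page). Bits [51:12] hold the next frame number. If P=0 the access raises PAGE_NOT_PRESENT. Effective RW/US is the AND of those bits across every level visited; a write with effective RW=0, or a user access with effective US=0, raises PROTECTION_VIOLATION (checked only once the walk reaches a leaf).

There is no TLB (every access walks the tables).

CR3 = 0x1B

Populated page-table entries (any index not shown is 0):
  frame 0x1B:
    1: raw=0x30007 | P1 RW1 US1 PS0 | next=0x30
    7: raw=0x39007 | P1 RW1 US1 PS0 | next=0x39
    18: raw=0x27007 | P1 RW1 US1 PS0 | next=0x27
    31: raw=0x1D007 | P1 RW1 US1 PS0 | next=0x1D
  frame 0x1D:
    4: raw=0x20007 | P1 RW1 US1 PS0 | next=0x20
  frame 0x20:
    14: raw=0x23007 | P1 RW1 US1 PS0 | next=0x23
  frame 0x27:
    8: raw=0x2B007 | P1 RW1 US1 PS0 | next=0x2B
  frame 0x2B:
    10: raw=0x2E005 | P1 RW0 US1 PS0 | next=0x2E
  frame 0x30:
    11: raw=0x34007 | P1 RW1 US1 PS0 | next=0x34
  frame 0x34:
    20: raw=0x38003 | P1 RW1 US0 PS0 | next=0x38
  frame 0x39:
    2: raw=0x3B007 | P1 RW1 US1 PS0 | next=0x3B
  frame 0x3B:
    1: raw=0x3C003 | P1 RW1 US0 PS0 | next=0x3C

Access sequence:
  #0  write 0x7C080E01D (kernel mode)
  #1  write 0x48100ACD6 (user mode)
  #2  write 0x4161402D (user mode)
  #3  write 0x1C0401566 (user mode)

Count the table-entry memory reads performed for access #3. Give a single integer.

Per-access translation:
#0 VA=0x7C080E01D (w,kernel):
  [0] read 0x1B idx=31: raw=0x1D007 flags P=1 W=1 U=1 S=0
  [1] read 0x1D idx=4: raw=0x20007 flags P=1 W=1 U=1 S=0
  [2] read 0x20 idx=14: raw=0x23007 flags P=1 W=1 U=1 S=0
  ✓ 0x2301D  — 3 lookups
#1 VA=0x48100ACD6 (w,user):
  [0] read 0x1B idx=18: raw=0x27007 flags P=1 W=1 U=1 S=0
  [1] read 0x27 idx=8: raw=0x2B007 flags P=1 W=1 U=1 S=0
  [2] read 0x2B idx=10: raw=0x2E005 flags P=1 W=0 U=1 S=0
  ⇒ fault: PROTECTION_VIOLATION  — 3 lookups
#2 VA=0x4161402D (w,user):
  [0] read 0x1B idx=1: raw=0x30007 flags P=1 W=1 U=1 S=0
  [1] read 0x30 idx=11: raw=0x34007 flags P=1 W=1 U=1 S=0
  [2] read 0x34 idx=20: raw=0x38003 flags P=1 W=1 U=0 S=0
  ⇒ fault: PROTECTION_VIOLATION  — 3 lookups
#3 VA=0x1C0401566 (w,user):
  [0] read 0x1B idx=7: raw=0x39007 flags P=1 W=1 U=1 S=0
  [1] read 0x39 idx=2: raw=0x3B007 flags P=1 W=1 U=1 S=0
  [2] read 0x3B idx=1: raw=0x3C003 flags P=1 W=1 U=0 S=0
  ⇒ fault: PROTECTION_VIOLATION  — 3 lookups

Entries read for #3: 3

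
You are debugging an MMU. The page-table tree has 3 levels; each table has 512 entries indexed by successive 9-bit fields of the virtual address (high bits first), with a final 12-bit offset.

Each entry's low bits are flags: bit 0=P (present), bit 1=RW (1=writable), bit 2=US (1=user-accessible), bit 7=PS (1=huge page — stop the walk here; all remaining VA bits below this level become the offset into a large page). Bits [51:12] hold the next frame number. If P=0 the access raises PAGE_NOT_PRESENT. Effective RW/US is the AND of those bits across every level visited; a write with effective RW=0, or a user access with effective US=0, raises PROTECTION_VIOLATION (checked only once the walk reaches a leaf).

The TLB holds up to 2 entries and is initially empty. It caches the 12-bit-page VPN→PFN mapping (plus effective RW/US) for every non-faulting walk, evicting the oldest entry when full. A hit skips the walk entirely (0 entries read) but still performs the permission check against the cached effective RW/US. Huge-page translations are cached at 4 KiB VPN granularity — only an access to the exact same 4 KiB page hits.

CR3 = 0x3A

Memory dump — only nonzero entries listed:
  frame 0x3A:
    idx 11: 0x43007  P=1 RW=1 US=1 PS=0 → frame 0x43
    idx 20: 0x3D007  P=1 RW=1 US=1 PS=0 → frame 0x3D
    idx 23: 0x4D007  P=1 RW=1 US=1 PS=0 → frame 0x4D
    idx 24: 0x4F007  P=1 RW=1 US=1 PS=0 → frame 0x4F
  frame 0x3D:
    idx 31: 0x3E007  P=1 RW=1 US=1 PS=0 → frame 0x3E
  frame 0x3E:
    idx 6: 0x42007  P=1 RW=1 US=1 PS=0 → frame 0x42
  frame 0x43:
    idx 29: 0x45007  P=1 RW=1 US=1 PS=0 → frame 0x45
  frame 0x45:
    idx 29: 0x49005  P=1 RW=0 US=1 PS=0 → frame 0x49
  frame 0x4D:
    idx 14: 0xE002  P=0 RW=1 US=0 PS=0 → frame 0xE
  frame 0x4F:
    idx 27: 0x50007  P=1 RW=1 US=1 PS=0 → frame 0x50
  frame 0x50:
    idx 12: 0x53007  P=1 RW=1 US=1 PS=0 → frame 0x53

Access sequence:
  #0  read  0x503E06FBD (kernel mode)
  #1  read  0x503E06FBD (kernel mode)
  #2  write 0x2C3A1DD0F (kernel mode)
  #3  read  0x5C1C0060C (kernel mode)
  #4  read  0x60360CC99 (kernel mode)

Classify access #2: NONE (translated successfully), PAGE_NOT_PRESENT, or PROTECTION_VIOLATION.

Walk each access:
#0 VA=0x503E06FBD (r,kernel):
  lvl0: tbl 0x3A, slot 20 ⇒ 0x3D007 (P1/RW1/US1/PS0)
  lvl1: tbl 0x3D, slot 31 ⇒ 0x3E007 (P1/RW1/US1/PS0)
  lvl2: tbl 0x3E, slot 6 ⇒ 0x42007 (P1/RW1/US1/PS0)
  ✓ 0x42FBD  — 3 lookups
#1 VA=0x503E06FBD (r,kernel):
  TLB hit vpn=0x503E06 → PA=0x42FBD
#2 VA=0x2C3A1DD0F (w,kernel):
  lvl0: tbl 0x3A, slot 11 ⇒ 0x43007 (P1/RW1/US1/PS0)
  lvl1: tbl 0x43, slot 29 ⇒ 0x45007 (P1/RW1/US1/PS0)
  lvl2: tbl 0x45, slot 29 ⇒ 0x49005 (P1/RW0/US1/PS0)
  ⇒ fault: PROTECTION_VIOLATION  — 3 lookups
#3 VA=0x5C1C0060C (r,kernel):
  lvl0: tbl 0x3A, slot 23 ⇒ 0x4D007 (P1/RW1/US1/PS0)
  lvl1: tbl 0x4D, slot 14 ⇒ 0xE002 (P0/RW1/US0/PS0)
  ⇒ fault: PAGE_NOT_PRESENT  — 2 lookups
#4 VA=0x60360CC99 (r,kernel):
  lvl0: tbl 0x3A, slot 24 ⇒ 0x4F007 (P1/RW1/US1/PS0)
  lvl1: tbl 0x4F, slot 27 ⇒ 0x50007 (P1/RW1/US1/PS0)
  lvl2: tbl 0x50, slot 12 ⇒ 0x53007 (P1/RW1/US1/PS0)
  ✓ 0x53C99  — 3 lookups

Access #2 fault: PROTECTION_VIOLATION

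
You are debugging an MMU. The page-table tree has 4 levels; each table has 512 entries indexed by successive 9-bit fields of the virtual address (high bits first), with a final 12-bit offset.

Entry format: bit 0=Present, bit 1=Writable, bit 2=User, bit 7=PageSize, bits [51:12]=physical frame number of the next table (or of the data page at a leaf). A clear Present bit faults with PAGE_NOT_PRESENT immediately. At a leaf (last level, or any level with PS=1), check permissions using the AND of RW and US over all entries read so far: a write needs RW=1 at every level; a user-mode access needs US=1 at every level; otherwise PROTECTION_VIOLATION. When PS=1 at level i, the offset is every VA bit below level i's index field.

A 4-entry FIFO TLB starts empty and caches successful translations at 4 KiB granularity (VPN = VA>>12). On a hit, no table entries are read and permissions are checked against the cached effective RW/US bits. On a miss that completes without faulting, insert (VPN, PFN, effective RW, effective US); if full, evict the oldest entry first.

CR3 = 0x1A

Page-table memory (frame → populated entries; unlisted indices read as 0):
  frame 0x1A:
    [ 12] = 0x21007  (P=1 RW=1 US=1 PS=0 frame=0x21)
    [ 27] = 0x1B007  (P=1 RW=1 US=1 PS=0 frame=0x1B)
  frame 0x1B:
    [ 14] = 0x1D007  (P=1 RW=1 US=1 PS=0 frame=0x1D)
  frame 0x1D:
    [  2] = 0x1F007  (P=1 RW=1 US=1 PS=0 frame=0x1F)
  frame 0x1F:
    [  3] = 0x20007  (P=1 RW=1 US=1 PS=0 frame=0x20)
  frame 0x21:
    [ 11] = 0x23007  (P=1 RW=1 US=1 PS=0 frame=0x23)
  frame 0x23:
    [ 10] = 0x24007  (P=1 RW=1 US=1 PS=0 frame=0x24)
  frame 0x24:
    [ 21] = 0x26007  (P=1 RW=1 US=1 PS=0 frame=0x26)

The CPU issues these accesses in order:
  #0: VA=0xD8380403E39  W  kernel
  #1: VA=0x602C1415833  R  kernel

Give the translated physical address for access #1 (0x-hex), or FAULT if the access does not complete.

Per-access translation:
#0 VA=0xD8380403E39 (w,kernel):
  [0] read 0x1A idx=27: raw=0x1B007 flags P=1 W=1 U=1 S=0
  [1] read 0x1B idx=14: raw=0x1D007 flags P=1 W=1 U=1 S=0
  [2] read 0x1D idx=2: raw=0x1F007 flags P=1 W=1 U=1 S=0
  [3] read 0x1F idx=3: raw=0x20007 flags P=1 W=1 U=1 S=0
  ⇒ phys 0x20E39  [4 reads]
#1 VA=0x602C1415833 (r,kernel):
  [0] read 0x1A idx=12: raw=0x21007 flags P=1 W=1 U=1 S=0
  [1] read 0x21 idx=11: raw=0x23007 flags P=1 W=1 U=1 S=0
  [2] read 0x23 idx=10: raw=0x24007 flags P=1 W=1 U=1 S=0
  [3] read 0x24 idx=21: raw=0x26007 flags P=1 W=1 U=1 S=0
  ⇒ phys 0x26833  [4 reads]

Access #1 PA: 0x26833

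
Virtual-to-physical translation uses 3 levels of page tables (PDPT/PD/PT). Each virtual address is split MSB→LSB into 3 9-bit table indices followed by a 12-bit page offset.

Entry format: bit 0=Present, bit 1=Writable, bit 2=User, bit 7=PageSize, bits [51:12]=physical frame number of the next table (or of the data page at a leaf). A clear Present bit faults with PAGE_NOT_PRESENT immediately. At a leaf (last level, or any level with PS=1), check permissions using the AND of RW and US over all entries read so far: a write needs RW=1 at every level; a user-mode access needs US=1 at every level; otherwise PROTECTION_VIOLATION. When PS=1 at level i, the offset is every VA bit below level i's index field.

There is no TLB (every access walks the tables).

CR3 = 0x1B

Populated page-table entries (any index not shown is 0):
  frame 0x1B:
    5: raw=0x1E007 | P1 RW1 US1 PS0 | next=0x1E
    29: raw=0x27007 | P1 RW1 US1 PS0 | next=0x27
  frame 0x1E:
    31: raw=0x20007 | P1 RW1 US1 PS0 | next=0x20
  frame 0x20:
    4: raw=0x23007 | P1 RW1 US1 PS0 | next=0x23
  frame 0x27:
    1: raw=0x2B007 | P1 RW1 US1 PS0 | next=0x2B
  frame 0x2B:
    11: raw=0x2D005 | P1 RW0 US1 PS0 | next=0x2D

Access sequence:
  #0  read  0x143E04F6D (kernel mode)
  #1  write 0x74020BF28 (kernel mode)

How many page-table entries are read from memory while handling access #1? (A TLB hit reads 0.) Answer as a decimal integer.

Per-access translation:
#0 VA=0x143E04F6D (r,kernel):
  lvl0: tbl 0x1B, slot 5 ⇒ 0x1E007 (P1/RW1/US1/PS0)
  lvl1: tbl 0x1E, slot 31 ⇒ 0x20007 (P1/RW1/US1/PS0)
  lvl2: tbl 0x20, slot 4 ⇒ 0x23007 (P1/RW1/US1/PS0)
  ⇒ phys 0x23F6D  [3 reads]
#1 VA=0x74020BF28 (w,kernel):
  lvl0: tbl 0x1B, slot 29 ⇒ 0x27007 (P1/RW1/US1/PS0)
  lvl1: tbl 0x27, slot 1 ⇒ 0x2B007 (P1/RW1/US1/PS0)
  lvl2: tbl 0x2B, slot 11 ⇒ 0x2D005 (P1/RW0/US1/PS0)
  ⇒ fault: PROTECTION_VIOLATION  — 3 lookups

Entries read for #1: 3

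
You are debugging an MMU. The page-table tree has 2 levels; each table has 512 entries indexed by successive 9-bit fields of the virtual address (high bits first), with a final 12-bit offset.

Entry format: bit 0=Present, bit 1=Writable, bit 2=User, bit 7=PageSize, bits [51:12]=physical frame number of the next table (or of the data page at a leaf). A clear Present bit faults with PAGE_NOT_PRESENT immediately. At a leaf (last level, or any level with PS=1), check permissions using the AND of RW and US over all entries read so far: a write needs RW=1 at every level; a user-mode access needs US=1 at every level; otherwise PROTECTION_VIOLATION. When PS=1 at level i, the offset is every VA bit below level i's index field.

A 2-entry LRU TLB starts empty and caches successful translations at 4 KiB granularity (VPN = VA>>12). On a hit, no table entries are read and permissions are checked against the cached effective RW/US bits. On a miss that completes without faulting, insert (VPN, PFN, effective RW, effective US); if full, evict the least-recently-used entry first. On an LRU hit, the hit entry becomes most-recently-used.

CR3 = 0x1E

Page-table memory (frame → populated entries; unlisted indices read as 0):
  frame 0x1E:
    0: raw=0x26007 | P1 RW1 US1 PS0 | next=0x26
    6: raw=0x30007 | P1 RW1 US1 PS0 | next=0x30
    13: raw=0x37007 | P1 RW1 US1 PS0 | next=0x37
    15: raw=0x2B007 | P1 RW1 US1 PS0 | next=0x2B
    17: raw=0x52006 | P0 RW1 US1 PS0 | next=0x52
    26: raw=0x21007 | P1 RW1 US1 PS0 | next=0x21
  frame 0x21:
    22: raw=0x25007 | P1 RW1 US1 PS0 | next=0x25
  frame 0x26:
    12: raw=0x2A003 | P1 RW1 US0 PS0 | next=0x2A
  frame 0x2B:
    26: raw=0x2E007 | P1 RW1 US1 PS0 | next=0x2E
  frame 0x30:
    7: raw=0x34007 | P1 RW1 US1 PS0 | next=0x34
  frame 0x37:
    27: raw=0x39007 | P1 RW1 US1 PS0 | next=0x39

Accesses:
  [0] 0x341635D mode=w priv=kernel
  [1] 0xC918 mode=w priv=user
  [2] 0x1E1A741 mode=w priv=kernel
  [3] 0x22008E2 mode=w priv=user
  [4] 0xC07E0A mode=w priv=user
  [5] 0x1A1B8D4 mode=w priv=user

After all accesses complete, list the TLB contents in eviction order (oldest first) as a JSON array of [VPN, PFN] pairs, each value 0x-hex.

Walk each access:
#0 VA=0x341635D (w,kernel):
  L0: frame=0x1E idx=26 entry=0x21007 [P=1 RW=1 US=1 PS=0]
  L1: frame=0x21 idx=22 entry=0x25007 [P=1 RW=1 US=1 PS=0]
  → PA=0x2535D  (2 entries read)
#1 VA=0xC918 (w,user):
  L0: frame=0x1E idx=0 entry=0x26007 [P=1 RW=1 US=1 PS=0]
  L1: frame=0x26 idx=12 entry=0x2A003 [P=1 RW=1 US=0 PS=0]
  ✗ PROTECTION_VIOLATION  [2 reads]
#2 VA=0x1E1A741 (w,kernel):
  L0: frame=0x1E idx=15 entry=0x2B007 [P=1 RW=1 US=1 PS=0]
  L1: frame=0x2B idx=26 entry=0x2E007 [P=1 RW=1 US=1 PS=0]
  → PA=0x2E741  (2 entries read)
#3 VA=0x22008E2 (w,user):
  L0: frame=0x1E idx=17 entry=0x52006 [P=0 RW=1 US=1 PS=0]
  ✗ PAGE_NOT_PRESENT  [1 reads]
#4 VA=0xC07E0A (w,user):
  L0: frame=0x1E idx=6 entry=0x30007 [P=1 RW=1 US=1 PS=0]
  L1: frame=0x30 idx=7 entry=0x34007 [P=1 RW=1 US=1 PS=0]
  → PA=0x34E0A  (2 entries read)
#5 VA=0x1A1B8D4 (w,user):
  L0: frame=0x1E idx=13 entry=0x37007 [P=1 RW=1 US=1 PS=0]
  L1: frame=0x37 idx=27 entry=0x39007 [P=1 RW=1 US=1 PS=0]
  → PA=0x398D4  (2 entries read)

TLB: [["0xC07", "0x34"], ["0x1A1B", "0x39"]]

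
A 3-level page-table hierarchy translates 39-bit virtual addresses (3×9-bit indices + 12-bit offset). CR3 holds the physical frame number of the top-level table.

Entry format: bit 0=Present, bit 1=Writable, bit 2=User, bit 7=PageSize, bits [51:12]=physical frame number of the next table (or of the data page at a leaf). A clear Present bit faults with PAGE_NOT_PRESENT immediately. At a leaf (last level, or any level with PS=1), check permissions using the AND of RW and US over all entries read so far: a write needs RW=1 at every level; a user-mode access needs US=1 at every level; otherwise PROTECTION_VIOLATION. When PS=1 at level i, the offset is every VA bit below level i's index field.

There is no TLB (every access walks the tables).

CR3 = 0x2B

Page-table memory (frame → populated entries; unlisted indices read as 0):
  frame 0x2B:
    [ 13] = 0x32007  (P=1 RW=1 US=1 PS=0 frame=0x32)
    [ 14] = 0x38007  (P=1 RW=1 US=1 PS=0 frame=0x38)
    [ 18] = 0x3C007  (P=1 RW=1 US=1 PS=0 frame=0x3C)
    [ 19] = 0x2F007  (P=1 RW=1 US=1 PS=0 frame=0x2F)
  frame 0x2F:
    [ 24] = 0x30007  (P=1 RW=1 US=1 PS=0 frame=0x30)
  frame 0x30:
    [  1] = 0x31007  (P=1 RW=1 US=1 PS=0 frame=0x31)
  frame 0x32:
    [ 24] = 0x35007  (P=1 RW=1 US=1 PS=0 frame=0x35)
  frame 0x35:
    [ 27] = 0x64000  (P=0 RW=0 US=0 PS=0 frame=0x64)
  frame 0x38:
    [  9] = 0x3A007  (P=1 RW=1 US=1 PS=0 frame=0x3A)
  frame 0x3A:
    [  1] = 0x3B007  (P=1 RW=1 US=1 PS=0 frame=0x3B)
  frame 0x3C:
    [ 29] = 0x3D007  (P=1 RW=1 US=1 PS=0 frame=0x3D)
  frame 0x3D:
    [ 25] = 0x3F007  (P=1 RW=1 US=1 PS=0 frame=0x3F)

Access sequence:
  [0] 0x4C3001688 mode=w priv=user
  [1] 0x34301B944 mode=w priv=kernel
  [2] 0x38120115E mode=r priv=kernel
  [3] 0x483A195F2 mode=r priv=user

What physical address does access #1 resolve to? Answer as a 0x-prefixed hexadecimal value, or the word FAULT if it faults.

Trace:
#0 VA=0x4C3001688 (w,user):
  L0: frame=0x2B idx=19 entry=0x2F007 [P=1 RW=1 US=1 PS=0]
  L1: frame=0x2F idx=24 entry=0x30007 [P=1 RW=1 US=1 PS=0]
  L2: frame=0x30 idx=1 entry=0x31007 [P=1 RW=1 US=1 PS=0]
  → PA=0x31688  (3 entries read)
#1 VA=0x34301B944 (w,kernel):
  L0: frame=0x2B idx=13 entry=0x32007 [P=1 RW=1 US=1 PS=0]
  L1: frame=0x32 idx=24 entry=0x35007 [P=1 RW=1 US=1 PS=0]
  L2: frame=0x35 idx=27 entry=0x64000 [P=0 RW=0 US=0 PS=0]
  ⇒ fault: PAGE_NOT_PRESENT  — 3 lookups
#2 VA=0x38120115E (r,kernel):
  L0: frame=0x2B idx=14 entry=0x38007 [P=1 RW=1 US=1 PS=0]
  L1: frame=0x38 idx=9 entry=0x3A007 [P=1 RW=1 US=1 PS=0]
  L2: frame=0x3A idx=1 entry=0x3B007 [P=1 RW=1 US=1 PS=0]
  → PA=0x3B15E  (3 entries read)
#3 VA=0x483A195F2 (r,user):
  L0: frame=0x2B idx=18 entry=0x3C007 [P=1 RW=1 US=1 PS=0]
  L1: frame=0x3C idx=29 entry=0x3D007 [P=1 RW=1 US=1 PS=0]
  L2: frame=0x3D idx=25 entry=0x3F007 [P=1 RW=1 US=1 PS=0]
  → PA=0x3F5F2  (3 entries read)

Access #1 PA: FAULT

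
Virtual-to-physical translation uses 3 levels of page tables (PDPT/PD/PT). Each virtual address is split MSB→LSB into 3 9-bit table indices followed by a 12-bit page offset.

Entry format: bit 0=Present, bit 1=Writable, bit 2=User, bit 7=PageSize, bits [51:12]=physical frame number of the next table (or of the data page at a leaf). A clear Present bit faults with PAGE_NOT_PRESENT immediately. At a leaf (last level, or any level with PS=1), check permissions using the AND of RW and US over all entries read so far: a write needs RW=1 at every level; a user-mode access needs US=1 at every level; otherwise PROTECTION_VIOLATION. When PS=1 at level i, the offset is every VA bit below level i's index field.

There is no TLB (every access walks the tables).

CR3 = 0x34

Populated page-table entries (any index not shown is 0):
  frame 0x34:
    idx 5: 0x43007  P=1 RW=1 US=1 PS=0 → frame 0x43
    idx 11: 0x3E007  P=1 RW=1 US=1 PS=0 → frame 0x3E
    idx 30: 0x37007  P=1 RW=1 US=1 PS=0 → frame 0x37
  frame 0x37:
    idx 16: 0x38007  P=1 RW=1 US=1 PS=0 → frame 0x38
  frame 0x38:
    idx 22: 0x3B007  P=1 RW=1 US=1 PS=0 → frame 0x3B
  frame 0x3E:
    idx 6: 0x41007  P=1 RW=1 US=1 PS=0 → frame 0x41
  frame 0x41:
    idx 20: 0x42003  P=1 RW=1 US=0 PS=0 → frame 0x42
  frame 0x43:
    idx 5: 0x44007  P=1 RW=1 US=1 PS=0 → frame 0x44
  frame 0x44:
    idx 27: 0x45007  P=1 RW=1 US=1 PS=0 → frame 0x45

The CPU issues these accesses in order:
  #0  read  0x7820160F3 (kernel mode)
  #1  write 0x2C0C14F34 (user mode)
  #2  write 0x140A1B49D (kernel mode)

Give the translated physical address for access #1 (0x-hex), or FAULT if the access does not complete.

Walk each access:
#0 VA=0x7820160F3 (r,kernel):
  L0: frame=0x34 idx=30 entry=0x37007 [P=1 RW=1 US=1 PS=0]
  L1: frame=0x37 idx=16 entry=0x38007 [P=1 RW=1 US=1 PS=0]
  L2: frame=0x38 idx=22 entry=0x3B007 [P=1 RW=1 US=1 PS=0]
  ✓ 0x3B0F3  — 3 lookups
#1 VA=0x2C0C14F34 (w,user):
  L0: frame=0x34 idx=11 entry=0x3E007 [P=1 RW=1 US=1 PS=0]
  L1: frame=0x3E idx=6 entry=0x41007 [P=1 RW=1 US=1 PS=0]
  L2: frame=0x41 idx=20 entry=0x42003 [P=1 RW=1 US=0 PS=0]
  → PROTECTION_VIOLATION  (3 entries read)
#2 VA=0x140A1B49D (w,kernel):
  L0: frame=0x34 idx=5 entry=0x43007 [P=1 RW=1 US=1 PS=0]
  L1: frame=0x43 idx=5 entry=0x44007 [P=1 RW=1 US=1 PS=0]
  L2: frame=0x44 idx=27 entry=0x45007 [P=1 RW=1 US=1 PS=0]
  ✓ 0x4549D  — 3 lookups

Access #1 PA: FAULT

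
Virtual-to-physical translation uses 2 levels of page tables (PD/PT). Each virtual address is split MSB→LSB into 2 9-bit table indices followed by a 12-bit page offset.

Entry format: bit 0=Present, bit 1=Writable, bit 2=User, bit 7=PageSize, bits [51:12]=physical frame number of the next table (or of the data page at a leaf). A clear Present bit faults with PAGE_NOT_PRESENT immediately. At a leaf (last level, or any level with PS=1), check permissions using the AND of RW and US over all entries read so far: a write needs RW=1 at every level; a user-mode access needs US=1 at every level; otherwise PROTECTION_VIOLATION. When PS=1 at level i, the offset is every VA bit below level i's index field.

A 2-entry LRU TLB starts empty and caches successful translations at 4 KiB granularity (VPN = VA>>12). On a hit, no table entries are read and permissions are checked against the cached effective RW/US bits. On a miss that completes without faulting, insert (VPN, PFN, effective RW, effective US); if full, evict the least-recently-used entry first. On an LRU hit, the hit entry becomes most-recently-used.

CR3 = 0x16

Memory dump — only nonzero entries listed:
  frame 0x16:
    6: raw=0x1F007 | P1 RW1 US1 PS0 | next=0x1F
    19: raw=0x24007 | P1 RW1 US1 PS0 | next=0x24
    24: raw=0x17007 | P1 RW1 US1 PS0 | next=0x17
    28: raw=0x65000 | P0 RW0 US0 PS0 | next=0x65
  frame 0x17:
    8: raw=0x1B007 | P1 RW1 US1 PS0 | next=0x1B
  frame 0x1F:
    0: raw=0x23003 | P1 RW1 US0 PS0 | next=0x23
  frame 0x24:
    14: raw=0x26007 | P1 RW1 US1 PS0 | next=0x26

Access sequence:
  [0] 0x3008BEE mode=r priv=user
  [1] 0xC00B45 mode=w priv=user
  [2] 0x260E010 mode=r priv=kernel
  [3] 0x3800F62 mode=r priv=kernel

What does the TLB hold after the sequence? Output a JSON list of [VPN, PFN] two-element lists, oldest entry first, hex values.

Walk each access:
#0 VA=0x3008BEE (r,user):
  [0] read 0x16 idx=24: raw=0x17007 flags P=1 W=1 U=1 S=0
  [1] read 0x17 idx=8: raw=0x1B007 flags P=1 W=1 U=1 S=0
  ⇒ phys 0x1BBEE  [2 reads]
#1 VA=0xC00B45 (w,user):
  [0] read 0x16 idx=6: raw=0x1F007 flags P=1 W=1 U=1 S=0
  [1] read 0x1F idx=0: raw=0x23003 flags P=1 W=1 U=0 S=0
  → PROTECTION_VIOLATION  (2 entries read)
#2 VA=0x260E010 (r,kernel):
  [0] read 0x16 idx=19: raw=0x24007 flags P=1 W=1 U=1 S=0
  [1] read 0x24 idx=14: raw=0x26007 flags P=1 W=1 U=1 S=0
  ⇒ phys 0x26010  [2 reads]
#3 VA=0x3800F62 (r,kernel):
  [0] read 0x16 idx=28: raw=0x65000 flags P=0 W=0 U=0 S=0
  → PAGE_NOT_PRESENT  (1 entries read)

TLB: [["0x3008", "0x1B"], ["0x260E", "0x26"]]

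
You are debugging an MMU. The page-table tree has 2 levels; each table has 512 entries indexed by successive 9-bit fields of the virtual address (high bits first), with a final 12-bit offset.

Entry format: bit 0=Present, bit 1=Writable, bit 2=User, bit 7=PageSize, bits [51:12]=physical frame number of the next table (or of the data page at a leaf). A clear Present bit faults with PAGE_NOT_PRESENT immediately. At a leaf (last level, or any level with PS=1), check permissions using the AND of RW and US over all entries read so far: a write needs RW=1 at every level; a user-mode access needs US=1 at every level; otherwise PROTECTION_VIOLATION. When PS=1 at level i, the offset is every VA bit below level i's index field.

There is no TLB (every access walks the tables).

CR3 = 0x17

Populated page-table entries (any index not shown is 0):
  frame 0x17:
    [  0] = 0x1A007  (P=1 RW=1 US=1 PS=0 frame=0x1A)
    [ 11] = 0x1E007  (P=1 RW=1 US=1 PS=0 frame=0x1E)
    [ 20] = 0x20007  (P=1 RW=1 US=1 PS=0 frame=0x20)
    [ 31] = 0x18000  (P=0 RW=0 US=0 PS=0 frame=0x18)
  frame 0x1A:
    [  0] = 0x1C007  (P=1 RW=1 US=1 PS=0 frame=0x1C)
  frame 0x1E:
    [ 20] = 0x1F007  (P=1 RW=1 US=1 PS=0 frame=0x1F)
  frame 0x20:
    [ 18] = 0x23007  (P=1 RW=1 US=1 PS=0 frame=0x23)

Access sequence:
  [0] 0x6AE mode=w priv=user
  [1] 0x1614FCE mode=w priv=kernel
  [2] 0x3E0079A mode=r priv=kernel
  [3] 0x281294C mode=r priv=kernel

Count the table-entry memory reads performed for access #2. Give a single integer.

Per-access translation:
#0 VA=0x6AE (w,user):
  lvl0: tbl 0x17, slot 0 ⇒ 0x1A007 (P1/RW1/US1/PS0)
  lvl1: tbl 0x1A, slot 0 ⇒ 0x1C007 (P1/RW1/US1/PS0)
  → PA=0x1C6AE  (2 entries read)
#1 VA=0x1614FCE (w,kernel):
  lvl0: tbl 0x17, slot 11 ⇒ 0x1E007 (P1/RW1/US1/PS0)
  lvl1: tbl 0x1E, slot 20 ⇒ 0x1F007 (P1/RW1/US1/PS0)
  → PA=0x1FFCE  (2 entries read)
#2 VA=0x3E0079A (r,kernel):
  lvl0: tbl 0x17, slot 31 ⇒ 0x18000 (P0/RW0/US0/PS0)
  ⇒ fault: PAGE_NOT_PRESENT  — 1 lookups
#3 VA=0x281294C (r,kernel):
  lvl0: tbl 0x17, slot 20 ⇒ 0x20007 (P1/RW1/US1/PS0)
  lvl1: tbl 0x20, slot 18 ⇒ 0x23007 (P1/RW1/US1/PS0)
  → PA=0x2394C  (2 entries read)

Entries read for #2: 1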